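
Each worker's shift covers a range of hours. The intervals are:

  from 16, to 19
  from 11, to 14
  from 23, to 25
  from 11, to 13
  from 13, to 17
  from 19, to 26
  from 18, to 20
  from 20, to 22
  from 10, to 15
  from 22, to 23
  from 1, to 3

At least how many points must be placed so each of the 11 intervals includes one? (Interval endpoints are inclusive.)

5

Process intervals by earliest right end; each time one isn't hit yet, stab at its right endpoint.
Sorted: [1,3] [11,13] [11,14] [10,15] [13,17] [16,19] [18,20] [20,22] [22,23] [23,25] [19,26]
{[1,3]} hit by 3; {[11,13],[11,14],[10,15],[13,17]} hit by 13; {[16,19],[18,20]} hit by 19; {[20,22],[22,23]} hit by 22; {[23,25],[19,26]} hit by 25.
Points: 3, 13, 19, 22, 25 (5 total).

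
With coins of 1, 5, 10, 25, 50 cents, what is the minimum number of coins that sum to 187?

187 = 3×50 + 1×25 + 1×10 + 2×1
Total coins = 3 + 1 + 1 + 2 = 7

7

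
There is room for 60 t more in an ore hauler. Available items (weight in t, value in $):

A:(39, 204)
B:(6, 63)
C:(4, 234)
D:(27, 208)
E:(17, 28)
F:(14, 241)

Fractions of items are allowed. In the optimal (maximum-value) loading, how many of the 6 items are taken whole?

Sort by value per unit weight and fill in that order.
Order: C (234/4=58.50) > F (241/14=17.21) > B (63/6=10.50) > D (208/27=7.70) > A (204/39=5.23) > E (28/17=1.65)
Fill: take C (4 @ 234) → take F (14 @ 241) → take B (6 @ 63) → take D (27 @ 208) → take 9/39 of A → 47.08; 60/60 used.
4 item(s) taken whole; one partial (take 9/39 of A).

4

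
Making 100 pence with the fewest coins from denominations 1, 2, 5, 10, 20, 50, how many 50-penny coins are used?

2

100 − 2×50→0
Count of 50: 2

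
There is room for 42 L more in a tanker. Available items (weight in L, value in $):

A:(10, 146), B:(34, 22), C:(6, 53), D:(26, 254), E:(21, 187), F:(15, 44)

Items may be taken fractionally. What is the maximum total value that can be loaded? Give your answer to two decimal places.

Ratios (sorted): A 14.60, D 9.77, E 8.90, C 8.83, F 2.93, B 0.65
take A (10 @ 146); take D (26 @ 254); take 6/21 of E → 53.43. Capacity used 42/42.
Total value = 453.43

453.43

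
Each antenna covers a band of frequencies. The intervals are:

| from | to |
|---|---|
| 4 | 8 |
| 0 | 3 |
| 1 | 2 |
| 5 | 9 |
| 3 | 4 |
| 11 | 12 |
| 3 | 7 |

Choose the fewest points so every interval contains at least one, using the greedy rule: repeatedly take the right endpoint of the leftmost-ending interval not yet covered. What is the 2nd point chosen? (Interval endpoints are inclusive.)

4

Process intervals by earliest right end; each time one isn't hit yet, stab at its right endpoint.
Sorted: [1,2] [0,3] [3,4] [3,7] [4,8] [5,9] [11,12]
{[1,2],[0,3]} hit by 2; {[3,4],[3,7],[4,8]} hit by 4; {[5,9]} hit by 9; {[11,12]} hit by 12.
Points: 2, 4, 9, 12 (4 total).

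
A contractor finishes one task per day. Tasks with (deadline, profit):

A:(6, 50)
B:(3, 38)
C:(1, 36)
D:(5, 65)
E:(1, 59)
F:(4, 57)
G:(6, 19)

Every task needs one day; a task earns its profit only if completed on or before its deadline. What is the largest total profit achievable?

Take jobs in profit order; each goes to the latest open slot no later than its deadline.
By profit: D(d5,65), E(d1,59), F(d4,57), A(d6,50), B(d3,38), C(d1,36), G(d6,19)
D→slot 5; E→slot 1; F→slot 4; A→slot 6; B→slot 3; C skipped; G→slot 2.
Profit = 59 + 19 + 38 + 57 + 65 + 50 = 288

288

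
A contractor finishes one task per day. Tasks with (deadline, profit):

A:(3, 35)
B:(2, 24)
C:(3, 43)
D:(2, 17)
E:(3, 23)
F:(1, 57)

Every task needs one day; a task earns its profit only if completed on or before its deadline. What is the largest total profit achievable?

Sort by profit descending; place each in the latest free slot ≤ its deadline.
By profit: F(d1,57), C(d3,43), A(d3,35), B(d2,24), E(d3,23), D(d2,17)
F→slot 1; C→slot 3; A→slot 2; B skipped; E skipped; D skipped.
Profit = 57 + 35 + 43 = 135

135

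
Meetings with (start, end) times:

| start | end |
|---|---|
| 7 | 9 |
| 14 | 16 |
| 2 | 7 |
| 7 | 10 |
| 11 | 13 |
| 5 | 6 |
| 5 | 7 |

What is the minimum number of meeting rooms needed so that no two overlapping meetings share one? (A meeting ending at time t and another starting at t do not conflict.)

The answer is the maximum number of intervals overlapping at any instant.
Events (time:±→running): 2:+→1 5:+→2 5:+→3 … peak 3.

3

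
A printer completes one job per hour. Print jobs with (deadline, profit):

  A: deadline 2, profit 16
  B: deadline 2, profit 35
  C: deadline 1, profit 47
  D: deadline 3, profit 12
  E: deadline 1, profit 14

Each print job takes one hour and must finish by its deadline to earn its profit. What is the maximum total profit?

94

Profit order: C=47 B=35 A=16 E=14 D=12
Assign: C→slot 1, B→slot 2, A skipped, E skipped, D→slot 3.
Slots: [1:C] [2:B] [3:D]
Profit = 47 + 35 + 12 = 94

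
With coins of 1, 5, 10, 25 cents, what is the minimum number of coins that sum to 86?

Greedy: take as many of the largest coin as possible, then repeat with the remainder.
86 − 3×25→11 − 1×10→1 − 1×1→0
Total coins = 3 + 1 + 1 = 5

5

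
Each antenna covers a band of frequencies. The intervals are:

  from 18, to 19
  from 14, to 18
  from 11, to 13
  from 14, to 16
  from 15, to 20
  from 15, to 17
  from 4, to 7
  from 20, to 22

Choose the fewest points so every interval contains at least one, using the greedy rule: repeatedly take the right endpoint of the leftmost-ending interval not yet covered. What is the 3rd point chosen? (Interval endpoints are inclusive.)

16

Sort by right endpoint; whenever an interval is uncovered, place a point at its right end.
Sorted: [4,7] [11,13] [14,16] [15,17] [14,18] [18,19] [15,20] [20,22]
{[4,7]} hit by 7; {[11,13]} hit by 13; {[14,16],[15,17],[14,18]} hit by 16; {[18,19],[15,20]} hit by 19; {[20,22]} hit by 22.
Points: 7, 13, 16, 19, 22 (5 total).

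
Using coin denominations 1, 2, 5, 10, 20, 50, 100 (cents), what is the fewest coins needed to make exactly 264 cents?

264 − 2×100→64 − 1×50→14 − 1×10→4 − 2×2→0
Total coins = 2 + 1 + 1 + 2 = 6

6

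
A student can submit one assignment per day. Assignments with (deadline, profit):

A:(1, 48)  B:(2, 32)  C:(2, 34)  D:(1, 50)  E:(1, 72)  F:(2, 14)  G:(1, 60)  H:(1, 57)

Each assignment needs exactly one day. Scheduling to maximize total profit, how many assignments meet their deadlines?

2

Profit order: E=72 G=60 H=57 D=50 A=48 C=34 B=32 F=14
Assign: E→slot 1, G skipped, H skipped, D skipped, A skipped, C→slot 2, B skipped, F skipped.
Slots: [1:E] [2:C]
2 of 8 scheduled.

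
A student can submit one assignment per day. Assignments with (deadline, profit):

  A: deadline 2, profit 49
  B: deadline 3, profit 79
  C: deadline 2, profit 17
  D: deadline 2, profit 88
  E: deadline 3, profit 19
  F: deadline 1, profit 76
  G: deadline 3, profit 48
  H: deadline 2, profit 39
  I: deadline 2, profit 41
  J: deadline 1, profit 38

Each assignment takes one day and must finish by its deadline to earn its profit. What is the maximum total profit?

Take jobs in profit order; each goes to the latest open slot no later than its deadline.
By profit: D(d2,88), B(d3,79), F(d1,76), A(d2,49), G(d3,48), I(d2,41), H(d2,39), J(d1,38), E(d3,19), C(d2,17)
D→slot 2; B→slot 3; F→slot 1; A skipped; G skipped; I skipped; H skipped; J skipped; E skipped; C skipped.
Profit = 76 + 88 + 79 = 243

243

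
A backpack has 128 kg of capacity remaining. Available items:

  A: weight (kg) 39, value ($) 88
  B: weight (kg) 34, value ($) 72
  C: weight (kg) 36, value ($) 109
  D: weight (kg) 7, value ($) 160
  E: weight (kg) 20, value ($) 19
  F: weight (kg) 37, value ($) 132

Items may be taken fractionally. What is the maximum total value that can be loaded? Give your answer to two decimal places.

508.06

Greedy by value/weight ratio, highest first.
Ratios (sorted): D 22.86, F 3.57, C 3.03, A 2.26, B 2.12, E 0.95
take D (7 @ 160); take F (37 @ 132); take C (36 @ 109); take A (39 @ 88); take 9/34 of B → 19.06. Capacity used 128/128.
Total value = 508.06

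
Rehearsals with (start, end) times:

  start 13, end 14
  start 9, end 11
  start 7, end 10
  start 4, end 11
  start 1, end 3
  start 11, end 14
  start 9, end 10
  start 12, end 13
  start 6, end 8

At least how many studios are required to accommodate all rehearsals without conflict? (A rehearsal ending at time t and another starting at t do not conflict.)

4

The answer is the maximum number of intervals overlapping at any instant.
Events (time:±→running): 1:+→1 3:-→0 4:+→1 6:+→2 7:+→3 8:-→2 9:+→3 9:+→4 … peak 4.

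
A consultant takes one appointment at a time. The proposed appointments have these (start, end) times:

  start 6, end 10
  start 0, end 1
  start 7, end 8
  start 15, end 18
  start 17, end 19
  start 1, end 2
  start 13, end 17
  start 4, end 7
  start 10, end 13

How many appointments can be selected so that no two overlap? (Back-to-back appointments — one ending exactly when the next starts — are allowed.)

By end time: (0,1), (1,2), (4,7), (7,8), (6,10), (10,13), (13,17), (15,18), (17,19).
Pick (0,1); next start ≥ 1 → (1,2); next start ≥ 2 → (4,7); next start ≥ 7 → (7,8); next start ≥ 8 → (10,13); next start ≥ 13 → (13,17); next start ≥ 17 → (17,19).
Selected 7 appointments.

7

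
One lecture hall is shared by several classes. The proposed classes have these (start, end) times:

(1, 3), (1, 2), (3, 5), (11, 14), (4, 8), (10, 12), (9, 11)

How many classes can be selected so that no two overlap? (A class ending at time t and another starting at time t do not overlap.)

4

Sort by end time and greedily take each interval whose start is ≥ the last chosen end.
By end time: (1,2), (1,3), (3,5), (4,8), (9,11), (10,12), (11,14).
Pick (1,2); next start ≥ 2 → (3,5); next start ≥ 5 → (9,11); next start ≥ 11 → (11,14).
Selected 4 classes.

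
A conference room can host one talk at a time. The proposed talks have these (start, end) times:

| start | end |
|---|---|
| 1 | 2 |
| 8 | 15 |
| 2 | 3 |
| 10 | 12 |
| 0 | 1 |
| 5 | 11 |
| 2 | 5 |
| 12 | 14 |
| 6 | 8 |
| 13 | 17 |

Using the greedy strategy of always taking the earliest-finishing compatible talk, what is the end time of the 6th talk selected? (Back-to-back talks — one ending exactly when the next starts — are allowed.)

By end time: (0,1), (1,2), (2,3), (2,5), (6,8), (5,11), (10,12), (12,14), (8,15), (13,17).
Pick (0,1); next start ≥ 1 → (1,2); next start ≥ 2 → (2,3); next start ≥ 3 → (6,8); next start ≥ 8 → (10,12); next start ≥ 12 → (12,14).
Selected: (0,1) (1,2) (2,3) (6,8) (10,12) (12,14)

14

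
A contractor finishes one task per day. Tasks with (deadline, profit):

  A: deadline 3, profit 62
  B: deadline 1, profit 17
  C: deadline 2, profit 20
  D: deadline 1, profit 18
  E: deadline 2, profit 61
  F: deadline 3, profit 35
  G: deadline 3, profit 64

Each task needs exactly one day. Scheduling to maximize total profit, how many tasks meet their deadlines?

3

Take jobs in profit order; each goes to the latest open slot no later than its deadline.
Profit order: G=64 A=62 E=61 F=35 C=20 D=18 B=17
Assign: G→slot 3, A→slot 2, E→slot 1, F skipped, C skipped, D skipped, B skipped.
Slots: [1:E] [2:A] [3:G]
3 of 7 scheduled.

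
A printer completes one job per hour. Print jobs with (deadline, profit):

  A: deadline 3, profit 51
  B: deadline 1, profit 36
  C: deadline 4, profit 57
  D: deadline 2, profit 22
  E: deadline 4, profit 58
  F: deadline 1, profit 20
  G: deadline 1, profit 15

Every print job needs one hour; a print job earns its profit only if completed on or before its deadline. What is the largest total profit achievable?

By profit: E(d4,58), C(d4,57), A(d3,51), B(d1,36), D(d2,22), F(d1,20), G(d1,15)
E→slot 4; C→slot 3; A→slot 2; B→slot 1; D skipped; F skipped; G skipped.
Profit = 36 + 51 + 57 + 58 = 202

202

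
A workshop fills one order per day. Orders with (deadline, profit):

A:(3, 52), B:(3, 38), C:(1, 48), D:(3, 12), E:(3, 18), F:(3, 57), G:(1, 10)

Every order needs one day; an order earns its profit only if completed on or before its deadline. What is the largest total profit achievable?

157

Take jobs in profit order; each goes to the latest open slot no later than its deadline.
By profit: F(d3,57), A(d3,52), C(d1,48), B(d3,38), E(d3,18), D(d3,12), G(d1,10)
F→slot 3; A→slot 2; C→slot 1; B skipped; E skipped; D skipped; G skipped.
Profit = 48 + 52 + 57 = 157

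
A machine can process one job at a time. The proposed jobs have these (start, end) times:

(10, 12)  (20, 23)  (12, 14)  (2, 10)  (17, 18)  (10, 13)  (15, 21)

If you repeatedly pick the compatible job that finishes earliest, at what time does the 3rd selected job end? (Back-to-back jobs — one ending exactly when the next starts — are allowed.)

Sorted by end: (2,10)  (10,12)  (10,13)  (12,14)  (17,18)  (15,21)  (20,23)
take (2,10); take (10,12); take (12,14); take (17,18); skip (15,21); take (20,23).
Selected: (2,10) (10,12) (12,14) (17,18) (20,23)

14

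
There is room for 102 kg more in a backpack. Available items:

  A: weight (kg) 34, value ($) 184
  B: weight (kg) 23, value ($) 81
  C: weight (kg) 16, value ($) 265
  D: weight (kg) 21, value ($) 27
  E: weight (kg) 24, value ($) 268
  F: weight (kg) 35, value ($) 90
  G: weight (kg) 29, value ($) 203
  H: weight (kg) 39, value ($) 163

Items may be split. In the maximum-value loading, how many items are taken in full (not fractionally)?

Order: C (265/16=16.56) > E (268/24=11.17) > G (203/29=7.00) > A (184/34=5.41) > H (163/39=4.18) > B (81/23=3.52) > F (90/35=2.57) > D (27/21=1.29)
Fill: take C (16 @ 265) → take E (24 @ 268) → take G (29 @ 203) → take 33/34 of A → 178.59; 102/102 used.
3 item(s) taken whole; one partial (take 33/34 of A).

3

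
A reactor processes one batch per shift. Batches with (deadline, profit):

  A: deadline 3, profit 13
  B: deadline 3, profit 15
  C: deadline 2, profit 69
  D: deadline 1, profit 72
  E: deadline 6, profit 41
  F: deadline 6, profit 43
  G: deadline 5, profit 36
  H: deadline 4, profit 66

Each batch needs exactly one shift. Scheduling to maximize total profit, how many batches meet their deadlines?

6

Sort by profit descending; place each in the latest free slot ≤ its deadline.
By profit: D(d1,72), C(d2,69), H(d4,66), F(d6,43), E(d6,41), G(d5,36), B(d3,15), A(d3,13)
D→slot 1; C→slot 2; H→slot 4; F→slot 6; E→slot 5; G→slot 3; B skipped; A skipped.
6 of 8 scheduled.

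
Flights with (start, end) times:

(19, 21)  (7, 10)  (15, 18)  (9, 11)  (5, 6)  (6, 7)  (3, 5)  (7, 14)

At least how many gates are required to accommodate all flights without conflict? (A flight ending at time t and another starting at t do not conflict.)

The answer is the maximum number of intervals overlapping at any instant.
starts: [3, 5, 6, 7, 7, 9, 15, 19]
ends:   [5, 6, 7, 10, 11, 14, 18, 21]
s3→1 e5→0 s5→1 e6→0 s6→1 e7→0 s7→1 s7→2 s9→3  — peak 3.

3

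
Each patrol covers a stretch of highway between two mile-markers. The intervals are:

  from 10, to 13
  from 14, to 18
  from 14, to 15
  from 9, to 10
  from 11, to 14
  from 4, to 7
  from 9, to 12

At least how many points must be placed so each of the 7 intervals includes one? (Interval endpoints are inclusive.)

Process intervals by earliest right end; each time one isn't hit yet, stab at its right endpoint.
By right end: [4,7]  [9,10]  [9,12]  [10,13]  [11,14]  [14,15]  [14,18]
[4,7] uncovered → point at 7; [9,10] uncovered → point at 10; [11,14] uncovered → point at 14.
Points: 7, 10, 14 (3 total).

3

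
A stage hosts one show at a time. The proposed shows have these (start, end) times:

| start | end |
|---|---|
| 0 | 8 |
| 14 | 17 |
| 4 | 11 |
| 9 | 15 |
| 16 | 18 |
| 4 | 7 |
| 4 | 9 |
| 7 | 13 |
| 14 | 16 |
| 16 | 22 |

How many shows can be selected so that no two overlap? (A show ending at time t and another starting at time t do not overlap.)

4

Greedy by earliest finish: after sorting by end time, pick each interval compatible with the last pick.
Sorted by end: (4,7)  (0,8)  (4,9)  (4,11)  (7,13)  (9,15)  (14,16)  (14,17)  (16,18)  (16,22)
take (4,7); skip (0,8); skip (4,9); take (7,13); take (14,16); skip (14,17); take (16,18).
Selected 4 shows.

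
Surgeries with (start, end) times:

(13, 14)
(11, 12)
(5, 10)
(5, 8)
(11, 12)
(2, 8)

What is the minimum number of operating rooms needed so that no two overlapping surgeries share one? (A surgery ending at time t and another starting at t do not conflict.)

3

The answer is the maximum number of intervals overlapping at any instant.
starts: [2, 5, 5, 11, 11, 13]
ends:   [8, 8, 10, 12, 12, 14]
s2→1 s5→2 s5→3  — peak 3.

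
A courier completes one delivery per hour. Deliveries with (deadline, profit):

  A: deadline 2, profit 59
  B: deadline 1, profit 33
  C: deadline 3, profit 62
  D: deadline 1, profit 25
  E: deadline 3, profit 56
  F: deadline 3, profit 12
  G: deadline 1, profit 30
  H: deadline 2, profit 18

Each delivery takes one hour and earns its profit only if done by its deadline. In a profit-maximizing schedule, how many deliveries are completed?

Take jobs in profit order; each goes to the latest open slot no later than its deadline.
By profit: C(d3,62), A(d2,59), E(d3,56), B(d1,33), G(d1,30), D(d1,25), H(d2,18), F(d3,12)
C→slot 3; A→slot 2; E→slot 1; B skipped; G skipped; D skipped; H skipped; F skipped.
3 of 8 scheduled.

3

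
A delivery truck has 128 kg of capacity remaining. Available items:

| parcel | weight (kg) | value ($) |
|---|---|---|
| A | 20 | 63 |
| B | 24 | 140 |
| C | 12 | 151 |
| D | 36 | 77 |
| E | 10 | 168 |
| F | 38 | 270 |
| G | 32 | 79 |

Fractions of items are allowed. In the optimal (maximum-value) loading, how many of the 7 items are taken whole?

5

Ratios (sorted): E 16.80, C 12.58, F 7.11, B 5.83, A 3.15, G 2.47, D 2.14
take E (10 @ 168); take C (12 @ 151); take F (38 @ 270); take B (24 @ 140); take A (20 @ 63); take 24/32 of G → 59.25. Capacity used 128/128.
5 item(s) taken whole; one partial (take 24/32 of G).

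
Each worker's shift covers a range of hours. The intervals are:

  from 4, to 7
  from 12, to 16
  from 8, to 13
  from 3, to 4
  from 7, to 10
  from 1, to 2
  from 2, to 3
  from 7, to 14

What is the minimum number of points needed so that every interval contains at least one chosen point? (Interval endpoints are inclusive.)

4

Sort by right endpoint; whenever an interval is uncovered, place a point at its right end.
Sorted: [1,2] [2,3] [3,4] [4,7] [7,10] [8,13] [7,14] [12,16]
{[1,2],[2,3]} hit by 2; {[3,4],[4,7]} hit by 4; {[7,10],[8,13],[7,14]} hit by 10; {[12,16]} hit by 16.
Points: 2, 4, 10, 16 (4 total).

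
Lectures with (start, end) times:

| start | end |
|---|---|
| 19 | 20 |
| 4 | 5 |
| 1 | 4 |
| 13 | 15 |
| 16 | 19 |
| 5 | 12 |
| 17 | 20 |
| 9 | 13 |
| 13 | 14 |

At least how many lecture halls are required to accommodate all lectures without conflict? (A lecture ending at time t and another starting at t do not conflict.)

The answer is the maximum number of intervals overlapping at any instant.
Events (time:±→running): 1:+→1 4:-→0 4:+→1 5:-→0 5:+→1 9:+→2 … peak 2.

2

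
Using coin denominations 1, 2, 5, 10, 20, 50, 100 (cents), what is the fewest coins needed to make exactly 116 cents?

4

116 = 1×100 + 1×10 + 1×5 + 1×1
Total coins = 1 + 1 + 1 + 1 = 4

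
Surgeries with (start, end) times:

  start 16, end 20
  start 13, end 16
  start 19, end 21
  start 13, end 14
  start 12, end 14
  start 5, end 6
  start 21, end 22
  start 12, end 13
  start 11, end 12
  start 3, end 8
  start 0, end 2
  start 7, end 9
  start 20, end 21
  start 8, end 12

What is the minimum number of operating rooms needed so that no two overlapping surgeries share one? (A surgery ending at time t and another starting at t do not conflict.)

3

The answer is the maximum number of intervals overlapping at any instant.
starts: [0, 3, 5, 7, 8, 11, 12, 12, 13, 13, 16, 19, 20, 21]
ends:   [2, 6, 8, 9, 12, 12, 13, 14, 14, 16, 20, 21, 21, 22]
s0→1 e2→0 s3→1 s5→2 e6→1 s7→2 e8→1 s8→2 e9→1 s11→2 e12→1 e12→0 s12→1 s12→2 e13→1 s13→2 s13→3  — peak 3.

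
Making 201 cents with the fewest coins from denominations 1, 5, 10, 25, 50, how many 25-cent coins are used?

0

Use the largest denomination that fits, subtract, and repeat.
201 − 4×50→1 − 1×1→0
Count of 25: 0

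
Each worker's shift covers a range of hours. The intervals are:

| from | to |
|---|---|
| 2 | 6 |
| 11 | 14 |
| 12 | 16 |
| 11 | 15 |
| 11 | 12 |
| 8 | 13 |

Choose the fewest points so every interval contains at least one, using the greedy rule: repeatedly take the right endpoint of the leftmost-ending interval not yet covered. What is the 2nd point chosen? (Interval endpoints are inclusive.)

12

Sort by right endpoint; whenever an interval is uncovered, place a point at its right end.
By right end: [2,6]  [11,12]  [8,13]  [11,14]  [11,15]  [12,16]
[2,6] uncovered → point at 6; [11,12] uncovered → point at 12.
Points: 6, 12 (2 total).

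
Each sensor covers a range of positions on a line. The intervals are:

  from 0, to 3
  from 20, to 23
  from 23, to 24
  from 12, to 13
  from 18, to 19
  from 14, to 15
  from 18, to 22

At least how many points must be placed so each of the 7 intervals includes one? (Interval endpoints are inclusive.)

5

Sort by right endpoint; whenever an interval is uncovered, place a point at its right end.
Sorted: [0,3] [12,13] [14,15] [18,19] [18,22] [20,23] [23,24]
{[0,3]} hit by 3; {[12,13]} hit by 13; {[14,15]} hit by 15; {[18,19],[18,22]} hit by 19; {[20,23],[23,24]} hit by 23.
Points: 3, 13, 15, 19, 23 (5 total).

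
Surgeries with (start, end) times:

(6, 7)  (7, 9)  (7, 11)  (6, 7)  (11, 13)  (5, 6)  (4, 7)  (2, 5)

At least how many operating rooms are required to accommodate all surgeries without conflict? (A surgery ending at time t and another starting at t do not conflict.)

3

Count concurrent intervals with a sweep; the peak is the room count.
Events (time:±→running): 2:+→1 4:+→2 5:-→1 5:+→2 6:-→1 6:+→2 6:+→3 … peak 3.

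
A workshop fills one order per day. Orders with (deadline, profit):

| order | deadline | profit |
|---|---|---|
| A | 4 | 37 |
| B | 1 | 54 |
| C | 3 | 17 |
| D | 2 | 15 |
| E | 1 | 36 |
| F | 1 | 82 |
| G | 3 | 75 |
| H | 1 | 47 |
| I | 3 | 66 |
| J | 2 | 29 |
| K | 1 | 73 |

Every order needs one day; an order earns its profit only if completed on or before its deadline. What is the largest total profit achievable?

260

Take jobs in profit order; each goes to the latest open slot no later than its deadline.
By profit: F(d1,82), G(d3,75), K(d1,73), I(d3,66), B(d1,54), H(d1,47), A(d4,37), E(d1,36), J(d2,29), C(d3,17), D(d2,15)
F→slot 1; G→slot 3; K skipped; I→slot 2; B skipped; H skipped; A→slot 4; E skipped; J skipped; C skipped; D skipped.
Profit = 82 + 66 + 75 + 37 = 260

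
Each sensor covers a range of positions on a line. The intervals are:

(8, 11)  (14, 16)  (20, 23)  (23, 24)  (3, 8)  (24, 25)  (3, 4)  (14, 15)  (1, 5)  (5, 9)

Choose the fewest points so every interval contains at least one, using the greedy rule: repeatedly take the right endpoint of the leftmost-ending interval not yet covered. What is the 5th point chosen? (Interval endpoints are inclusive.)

Sorted: [3,4] [1,5] [3,8] [5,9] [8,11] [14,15] [14,16] [20,23] [23,24] [24,25]
{[3,4],[1,5],[3,8]} hit by 4; {[5,9],[8,11]} hit by 9; {[14,15],[14,16]} hit by 15; {[20,23],[23,24]} hit by 23; {[24,25]} hit by 25.
Points: 4, 9, 15, 23, 25 (5 total).

25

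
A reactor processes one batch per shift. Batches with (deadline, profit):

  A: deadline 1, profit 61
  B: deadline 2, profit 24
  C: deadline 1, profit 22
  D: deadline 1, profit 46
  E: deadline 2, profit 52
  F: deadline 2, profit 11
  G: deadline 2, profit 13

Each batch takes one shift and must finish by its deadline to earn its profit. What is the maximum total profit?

Take jobs in profit order; each goes to the latest open slot no later than its deadline.
Profit order: A=61 E=52 D=46 B=24 C=22 G=13 F=11
Assign: A→slot 1, E→slot 2, D skipped, B skipped, C skipped, G skipped, F skipped.
Slots: [1:A] [2:E]
Profit = 61 + 52 = 113

113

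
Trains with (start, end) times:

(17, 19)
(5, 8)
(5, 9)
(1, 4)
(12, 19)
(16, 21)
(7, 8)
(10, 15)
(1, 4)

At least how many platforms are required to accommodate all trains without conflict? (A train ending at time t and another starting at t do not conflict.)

3

starts: [1, 1, 5, 5, 7, 10, 12, 16, 17]
ends:   [4, 4, 8, 8, 9, 15, 19, 19, 21]
s1→1 s1→2 e4→1 e4→0 s5→1 s5→2 s7→3  — peak 3.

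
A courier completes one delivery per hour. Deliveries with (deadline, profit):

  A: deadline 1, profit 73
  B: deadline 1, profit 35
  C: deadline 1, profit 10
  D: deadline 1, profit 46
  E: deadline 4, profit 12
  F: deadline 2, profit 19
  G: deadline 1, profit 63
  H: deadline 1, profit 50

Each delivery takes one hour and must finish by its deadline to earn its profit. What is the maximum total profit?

104

Sort by profit descending; place each in the latest free slot ≤ its deadline.
Profit order: A=73 G=63 H=50 D=46 B=35 F=19 E=12 C=10
Assign: A→slot 1, G skipped, H skipped, D skipped, B skipped, F→slot 2, E→slot 4, C skipped.
Slots: [1:A] [2:F] [4:E]
Profit = 73 + 19 + 12 = 104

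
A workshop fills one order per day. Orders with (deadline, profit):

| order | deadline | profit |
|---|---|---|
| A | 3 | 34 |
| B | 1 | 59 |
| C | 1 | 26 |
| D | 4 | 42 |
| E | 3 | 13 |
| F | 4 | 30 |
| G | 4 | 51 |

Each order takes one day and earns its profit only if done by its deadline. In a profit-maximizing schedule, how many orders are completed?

4

By profit: B(d1,59), G(d4,51), D(d4,42), A(d3,34), F(d4,30), C(d1,26), E(d3,13)
B→slot 1; G→slot 4; D→slot 3; A→slot 2; F skipped; C skipped; E skipped.
4 of 7 scheduled.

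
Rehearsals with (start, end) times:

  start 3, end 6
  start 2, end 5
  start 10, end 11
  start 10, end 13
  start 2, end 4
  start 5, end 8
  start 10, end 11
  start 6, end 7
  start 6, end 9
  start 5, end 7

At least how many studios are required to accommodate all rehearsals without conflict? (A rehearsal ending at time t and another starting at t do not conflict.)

4

Events (time:±→running): 2:+→1 2:+→2 3:+→3 4:-→2 5:-→1 5:+→2 5:+→3 6:-→2 6:+→3 6:+→4 … peak 4.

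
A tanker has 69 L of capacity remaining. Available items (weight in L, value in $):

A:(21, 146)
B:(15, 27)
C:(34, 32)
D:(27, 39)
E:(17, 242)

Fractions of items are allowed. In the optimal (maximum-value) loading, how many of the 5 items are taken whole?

3

Ratios (sorted): E 14.24, A 6.95, B 1.80, D 1.44, C 0.94
take E (17 @ 242); take A (21 @ 146); take B (15 @ 27); take 16/27 of D → 23.11. Capacity used 69/69.
3 item(s) taken whole; one partial (take 16/27 of D).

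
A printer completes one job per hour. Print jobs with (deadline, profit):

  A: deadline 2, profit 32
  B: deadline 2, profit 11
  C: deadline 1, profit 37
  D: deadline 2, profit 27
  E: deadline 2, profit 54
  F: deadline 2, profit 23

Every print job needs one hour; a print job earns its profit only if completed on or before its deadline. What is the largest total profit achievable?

Take jobs in profit order; each goes to the latest open slot no later than its deadline.
By profit: E(d2,54), C(d1,37), A(d2,32), D(d2,27), F(d2,23), B(d2,11)
E→slot 2; C→slot 1; A skipped; D skipped; F skipped; B skipped.
Profit = 37 + 54 = 91

91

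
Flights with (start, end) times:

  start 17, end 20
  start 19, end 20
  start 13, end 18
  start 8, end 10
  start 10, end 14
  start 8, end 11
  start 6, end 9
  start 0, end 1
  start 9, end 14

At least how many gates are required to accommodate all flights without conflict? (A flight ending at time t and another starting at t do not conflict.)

The answer is the maximum number of intervals overlapping at any instant.
starts: [0, 6, 8, 8, 9, 10, 13, 17, 19]
ends:   [1, 9, 10, 11, 14, 14, 18, 20, 20]
s0→1 e1→0 s6→1 s8→2 s8→3  — peak 3.

3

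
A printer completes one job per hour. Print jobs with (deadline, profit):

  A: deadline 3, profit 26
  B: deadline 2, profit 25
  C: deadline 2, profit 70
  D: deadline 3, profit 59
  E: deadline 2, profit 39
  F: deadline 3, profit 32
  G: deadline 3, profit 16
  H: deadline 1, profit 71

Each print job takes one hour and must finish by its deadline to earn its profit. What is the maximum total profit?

Take jobs in profit order; each goes to the latest open slot no later than its deadline.
By profit: H(d1,71), C(d2,70), D(d3,59), E(d2,39), F(d3,32), A(d3,26), B(d2,25), G(d3,16)
H→slot 1; C→slot 2; D→slot 3; E skipped; F skipped; A skipped; B skipped; G skipped.
Profit = 71 + 70 + 59 = 200

200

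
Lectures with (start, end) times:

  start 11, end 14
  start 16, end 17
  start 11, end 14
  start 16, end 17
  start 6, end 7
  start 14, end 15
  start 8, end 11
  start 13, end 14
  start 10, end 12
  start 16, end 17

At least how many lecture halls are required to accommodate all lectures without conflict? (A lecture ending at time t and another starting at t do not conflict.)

starts: [6, 8, 10, 11, 11, 13, 14, 16, 16, 16]
ends:   [7, 11, 12, 14, 14, 14, 15, 17, 17, 17]
s6→1 e7→0 s8→1 s10→2 e11→1 s11→2 s11→3  — peak 3.

3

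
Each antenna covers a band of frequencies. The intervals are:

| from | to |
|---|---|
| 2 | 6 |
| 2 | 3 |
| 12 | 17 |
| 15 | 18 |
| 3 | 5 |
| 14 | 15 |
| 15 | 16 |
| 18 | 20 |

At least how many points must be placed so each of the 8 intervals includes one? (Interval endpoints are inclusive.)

By right end: [2,3]  [3,5]  [2,6]  [14,15]  [15,16]  [12,17]  [15,18]  [18,20]
[2,3] uncovered → point at 3; [14,15] uncovered → point at 15; [18,20] uncovered → point at 20.
Points: 3, 15, 20 (3 total).

3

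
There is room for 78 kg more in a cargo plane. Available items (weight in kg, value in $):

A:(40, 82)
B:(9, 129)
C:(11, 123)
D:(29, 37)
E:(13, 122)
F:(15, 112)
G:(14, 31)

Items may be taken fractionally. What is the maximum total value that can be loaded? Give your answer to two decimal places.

549.80

Sort by value per unit weight and fill in that order.
Ratios (sorted): B 14.33, C 11.18, E 9.38, F 7.47, G 2.21, A 2.05, D 1.28
take B (9 @ 129); take C (11 @ 123); take E (13 @ 122); take F (15 @ 112); take G (14 @ 31); take 16/40 of A → 32.80. Capacity used 78/78.
Total value = 549.80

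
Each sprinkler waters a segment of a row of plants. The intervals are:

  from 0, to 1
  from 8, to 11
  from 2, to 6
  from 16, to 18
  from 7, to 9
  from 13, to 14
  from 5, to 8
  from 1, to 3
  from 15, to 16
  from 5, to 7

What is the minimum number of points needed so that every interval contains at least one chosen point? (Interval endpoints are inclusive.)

5

Process intervals by earliest right end; each time one isn't hit yet, stab at its right endpoint.
By right end: [0,1]  [1,3]  [2,6]  [5,7]  [5,8]  [7,9]  [8,11]  [13,14]  [15,16]  [16,18]
[0,1] uncovered → point at 1; [2,6] uncovered → point at 6; [7,9] uncovered → point at 9; [13,14] uncovered → point at 14; [15,16] uncovered → point at 16.
Points: 1, 6, 9, 14, 16 (5 total).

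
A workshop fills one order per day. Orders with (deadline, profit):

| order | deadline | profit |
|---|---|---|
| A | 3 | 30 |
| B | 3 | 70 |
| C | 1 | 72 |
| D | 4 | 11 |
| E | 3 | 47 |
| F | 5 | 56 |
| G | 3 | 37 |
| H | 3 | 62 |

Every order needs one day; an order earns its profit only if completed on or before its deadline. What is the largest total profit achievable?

Take jobs in profit order; each goes to the latest open slot no later than its deadline.
By profit: C(d1,72), B(d3,70), H(d3,62), F(d5,56), E(d3,47), G(d3,37), A(d3,30), D(d4,11)
C→slot 1; B→slot 3; H→slot 2; F→slot 5; E skipped; G skipped; A skipped; D→slot 4.
Profit = 72 + 62 + 70 + 11 + 56 = 271

271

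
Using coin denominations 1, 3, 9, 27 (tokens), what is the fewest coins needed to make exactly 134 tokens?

134 − 4×27→26 − 2×9→8 − 2×3→2 − 2×1→0
Total coins = 4 + 2 + 2 + 2 = 10

10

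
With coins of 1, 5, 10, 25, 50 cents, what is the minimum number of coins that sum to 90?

90 = 1×50 + 1×25 + 1×10 + 1×5
Total coins = 1 + 1 + 1 + 1 = 4

4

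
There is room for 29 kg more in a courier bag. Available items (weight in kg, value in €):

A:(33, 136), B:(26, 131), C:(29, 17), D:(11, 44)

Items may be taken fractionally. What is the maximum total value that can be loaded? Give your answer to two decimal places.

Sort by value per unit weight and fill in that order.
Order: B (131/26=5.04) > A (136/33=4.12) > D (44/11=4.00) > C (17/29=0.59)
Fill: take B (26 @ 131) → take 3/33 of A → 12.36; 29/29 used.
Total value = 143.36

143.36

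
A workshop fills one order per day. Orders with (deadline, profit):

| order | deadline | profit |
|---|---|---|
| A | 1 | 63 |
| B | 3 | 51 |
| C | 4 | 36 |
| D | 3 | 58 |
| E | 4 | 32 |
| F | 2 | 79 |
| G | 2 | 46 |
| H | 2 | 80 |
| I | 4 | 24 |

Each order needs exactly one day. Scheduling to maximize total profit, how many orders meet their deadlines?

4

Take jobs in profit order; each goes to the latest open slot no later than its deadline.
Profit order: H=80 F=79 A=63 D=58 B=51 G=46 C=36 E=32 I=24
Assign: H→slot 2, F→slot 1, A skipped, D→slot 3, B skipped, G skipped, C→slot 4, E skipped, I skipped.
Slots: [1:F] [2:H] [3:D] [4:C]
4 of 9 scheduled.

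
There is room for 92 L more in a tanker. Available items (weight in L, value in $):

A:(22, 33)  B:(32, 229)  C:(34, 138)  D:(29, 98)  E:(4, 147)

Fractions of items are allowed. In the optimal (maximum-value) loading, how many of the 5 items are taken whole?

3

Sort by value per unit weight and fill in that order.
Order: E (147/4=36.75) > B (229/32=7.16) > C (138/34=4.06) > D (98/29=3.38) > A (33/22=1.50)
Fill: take E (4 @ 147) → take B (32 @ 229) → take C (34 @ 138) → take 22/29 of D → 74.34; 92/92 used.
3 item(s) taken whole; one partial (take 22/29 of D).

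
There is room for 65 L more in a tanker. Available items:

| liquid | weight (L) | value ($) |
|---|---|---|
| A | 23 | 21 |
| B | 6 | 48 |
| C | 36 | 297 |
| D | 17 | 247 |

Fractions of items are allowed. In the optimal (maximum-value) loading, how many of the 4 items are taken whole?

3

Sort by value per unit weight and fill in that order.
Order: D (247/17=14.53) > C (297/36=8.25) > B (48/6=8.00) > A (21/23=0.91)
Fill: take D (17 @ 247) → take C (36 @ 297) → take B (6 @ 48) → take 6/23 of A → 5.48; 65/65 used.
3 item(s) taken whole; one partial (take 6/23 of A).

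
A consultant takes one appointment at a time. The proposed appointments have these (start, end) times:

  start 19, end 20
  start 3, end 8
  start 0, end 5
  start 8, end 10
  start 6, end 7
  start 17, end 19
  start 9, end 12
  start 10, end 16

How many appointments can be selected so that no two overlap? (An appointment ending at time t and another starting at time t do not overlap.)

Order by finish time; keep every interval that doesn't clash with the previous kept one.
Sorted by end: (0,5)  (6,7)  (3,8)  (8,10)  (9,12)  (10,16)  (17,19)  (19,20)
take (0,5); take (6,7); skip (3,8); take (8,10); take (10,16); take (17,19); take (19,20).
Selected 6 appointments.

6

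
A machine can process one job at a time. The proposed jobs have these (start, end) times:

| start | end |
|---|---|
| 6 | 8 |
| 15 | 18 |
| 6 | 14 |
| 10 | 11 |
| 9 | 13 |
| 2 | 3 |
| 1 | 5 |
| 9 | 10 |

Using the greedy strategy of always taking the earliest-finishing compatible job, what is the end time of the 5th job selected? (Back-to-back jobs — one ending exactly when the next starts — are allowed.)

18

Sorted by end: (2,3)  (1,5)  (6,8)  (9,10)  (10,11)  (9,13)  (6,14)  (15,18)
take (2,3); take (6,8); take (9,10); take (10,11); skip (6,14); take (15,18).
Selected: (2,3) (6,8) (9,10) (10,11) (15,18)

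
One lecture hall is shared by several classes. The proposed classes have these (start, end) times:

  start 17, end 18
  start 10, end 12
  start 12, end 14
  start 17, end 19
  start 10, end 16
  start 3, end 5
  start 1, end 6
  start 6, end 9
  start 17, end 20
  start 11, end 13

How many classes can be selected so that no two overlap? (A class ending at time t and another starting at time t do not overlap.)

Sorted by end: (3,5)  (1,6)  (6,9)  (10,12)  (11,13)  (12,14)  (10,16)  (17,18)  (17,19)  (17,20)
take (3,5); skip (1,6); take (6,9); take (10,12); skip (11,13); take (12,14); take (17,18); skip (17,19); skip (17,20).
Selected 5 classes.

5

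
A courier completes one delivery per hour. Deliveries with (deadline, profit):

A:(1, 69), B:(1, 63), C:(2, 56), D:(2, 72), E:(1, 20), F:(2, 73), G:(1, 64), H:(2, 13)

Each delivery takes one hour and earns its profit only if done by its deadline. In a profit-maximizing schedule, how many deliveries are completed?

2

Sort by profit descending; place each in the latest free slot ≤ its deadline.
By profit: F(d2,73), D(d2,72), A(d1,69), G(d1,64), B(d1,63), C(d2,56), E(d1,20), H(d2,13)
F→slot 2; D→slot 1; A skipped; G skipped; B skipped; C skipped; E skipped; H skipped.
2 of 8 scheduled.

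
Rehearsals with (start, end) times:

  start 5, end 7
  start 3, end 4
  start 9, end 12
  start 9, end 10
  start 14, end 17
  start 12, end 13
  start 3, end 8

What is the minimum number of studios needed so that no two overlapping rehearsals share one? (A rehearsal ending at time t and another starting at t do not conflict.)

2

Count concurrent intervals with a sweep; the peak is the room count.
Events (time:±→running): 3:+→1 3:+→2 … peak 2.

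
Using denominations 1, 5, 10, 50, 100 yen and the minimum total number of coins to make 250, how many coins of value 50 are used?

Use the largest denomination that fits, subtract, and repeat.
250 = 2×100 + 1×50
Count of 50: 1

1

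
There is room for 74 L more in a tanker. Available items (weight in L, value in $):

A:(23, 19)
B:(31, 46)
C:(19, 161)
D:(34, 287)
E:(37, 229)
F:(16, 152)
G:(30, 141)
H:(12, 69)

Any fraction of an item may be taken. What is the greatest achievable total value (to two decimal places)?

630.95

Ratios (sorted): F 9.50, C 8.47, D 8.44, E 6.19, H 5.75, G 4.70, B 1.48, A 0.83
take F (16 @ 152); take C (19 @ 161); take D (34 @ 287); take 5/37 of E → 30.95. Capacity used 74/74.
Total value = 630.95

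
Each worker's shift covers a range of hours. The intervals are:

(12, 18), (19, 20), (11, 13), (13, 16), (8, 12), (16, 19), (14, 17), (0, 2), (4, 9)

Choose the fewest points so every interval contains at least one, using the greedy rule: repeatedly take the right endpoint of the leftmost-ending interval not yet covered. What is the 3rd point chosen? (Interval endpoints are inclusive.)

Sorted: [0,2] [4,9] [8,12] [11,13] [13,16] [14,17] [12,18] [16,19] [19,20]
{[0,2]} hit by 2; {[4,9],[8,12]} hit by 9; {[11,13],[13,16]} hit by 13; {[14,17],[12,18],[16,19]} hit by 17; {[19,20]} hit by 20.
Points: 2, 9, 13, 17, 20 (5 total).

13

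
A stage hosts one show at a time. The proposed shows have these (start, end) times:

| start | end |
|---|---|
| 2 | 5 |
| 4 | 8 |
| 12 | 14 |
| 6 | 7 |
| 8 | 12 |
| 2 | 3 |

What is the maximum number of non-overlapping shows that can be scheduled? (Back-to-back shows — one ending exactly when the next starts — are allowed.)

4

Sort by end time and greedily take each interval whose start is ≥ the last chosen end.
By end time: (2,3), (2,5), (6,7), (4,8), (8,12), (12,14).
Pick (2,3); next start ≥ 3 → (6,7); next start ≥ 7 → (8,12); next start ≥ 12 → (12,14).
Selected 4 shows.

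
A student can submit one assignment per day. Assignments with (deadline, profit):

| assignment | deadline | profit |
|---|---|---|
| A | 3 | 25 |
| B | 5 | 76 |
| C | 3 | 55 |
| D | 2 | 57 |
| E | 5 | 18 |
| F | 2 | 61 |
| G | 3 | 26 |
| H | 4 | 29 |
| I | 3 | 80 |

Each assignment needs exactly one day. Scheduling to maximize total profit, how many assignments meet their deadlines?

5

Take jobs in profit order; each goes to the latest open slot no later than its deadline.
Profit order: I=80 B=76 F=61 D=57 C=55 H=29 G=26 A=25 E=18
Assign: I→slot 3, B→slot 5, F→slot 2, D→slot 1, C skipped, H→slot 4, G skipped, A skipped, E skipped.
Slots: [1:D] [2:F] [3:I] [4:H] [5:B]
5 of 9 scheduled.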